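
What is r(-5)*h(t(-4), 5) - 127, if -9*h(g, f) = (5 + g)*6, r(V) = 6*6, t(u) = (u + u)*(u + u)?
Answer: -1783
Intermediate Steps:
t(u) = 4*u² (t(u) = (2*u)*(2*u) = 4*u²)
r(V) = 36
h(g, f) = -10/3 - 2*g/3 (h(g, f) = -(5 + g)*6/9 = -(30 + 6*g)/9 = -10/3 - 2*g/3)
r(-5)*h(t(-4), 5) - 127 = 36*(-10/3 - 8*(-4)²/3) - 127 = 36*(-10/3 - 8*16/3) - 127 = 36*(-10/3 - ⅔*64) - 127 = 36*(-10/3 - 128/3) - 127 = 36*(-46) - 127 = -1656 - 127 = -1783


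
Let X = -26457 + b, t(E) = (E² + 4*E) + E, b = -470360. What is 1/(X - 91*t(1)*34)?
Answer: -1/515381 ≈ -1.9403e-6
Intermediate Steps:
t(E) = E² + 5*E
X = -496817 (X = -26457 - 470360 = -496817)
1/(X - 91*t(1)*34) = 1/(-496817 - 91*(5 + 1)*34) = 1/(-496817 - 91*6*34) = 1/(-496817 - 546*34) = 1/(-496817 - 18564) = 1/(-515381) = -1/515381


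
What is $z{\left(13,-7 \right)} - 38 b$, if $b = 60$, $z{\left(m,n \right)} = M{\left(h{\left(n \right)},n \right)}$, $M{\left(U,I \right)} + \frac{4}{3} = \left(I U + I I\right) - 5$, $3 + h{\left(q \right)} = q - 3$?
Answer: $- \frac{6439}{3} \approx -2146.3$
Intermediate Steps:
$h{\left(q \right)} = -6 + q$ ($h{\left(q \right)} = -3 + \left(q - 3\right) = -3 + \left(-3 + q\right) = -6 + q$)
$M{\left(U,I \right)} = - \frac{19}{3} + I^{2} + I U$ ($M{\left(U,I \right)} = - \frac{4}{3} - \left(5 - I I - I U\right) = - \frac{4}{3} - \left(5 - I^{2} - I U\right) = - \frac{4}{3} + \left(-5 + I^{2} + I U\right) = - \frac{19}{3} + I^{2} + I U$)
$z{\left(m,n \right)} = - \frac{19}{3} + n^{2} + n \left(-6 + n\right)$
$z{\left(13,-7 \right)} - 38 b = \left(- \frac{19}{3} - -42 + 2 \left(-7\right)^{2}\right) - 2280 = \left(- \frac{19}{3} + 42 + 2 \cdot 49\right) - 2280 = \left(- \frac{19}{3} + 42 + 98\right) - 2280 = \frac{401}{3} - 2280 = - \frac{6439}{3}$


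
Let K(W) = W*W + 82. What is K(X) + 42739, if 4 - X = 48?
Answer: 44757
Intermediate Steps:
X = -44 (X = 4 - 1*48 = 4 - 48 = -44)
K(W) = 82 + W**2 (K(W) = W**2 + 82 = 82 + W**2)
K(X) + 42739 = (82 + (-44)**2) + 42739 = (82 + 1936) + 42739 = 2018 + 42739 = 44757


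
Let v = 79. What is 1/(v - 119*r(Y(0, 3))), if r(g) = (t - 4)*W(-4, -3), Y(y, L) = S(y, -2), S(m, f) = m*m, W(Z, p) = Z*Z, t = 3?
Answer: 1/1983 ≈ 0.00050429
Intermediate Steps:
W(Z, p) = Z**2
S(m, f) = m**2
Y(y, L) = y**2
r(g) = -16 (r(g) = (3 - 4)*(-4)**2 = -1*16 = -16)
1/(v - 119*r(Y(0, 3))) = 1/(79 - 119*(-16)) = 1/(79 + 1904) = 1/1983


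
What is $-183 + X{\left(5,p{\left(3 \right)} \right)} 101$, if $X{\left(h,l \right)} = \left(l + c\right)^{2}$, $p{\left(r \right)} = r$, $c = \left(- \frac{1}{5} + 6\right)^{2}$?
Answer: $\frac{84630281}{625} \approx 1.3541 \cdot 10^{5}$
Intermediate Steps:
$c = \frac{841}{25}$ ($c = \left(\left(-1\right) \frac{1}{5} + 6\right)^{2} = \left(- \frac{1}{5} + 6\right)^{2} = \left(\frac{29}{5}\right)^{2} = \frac{841}{25} \approx 33.64$)
$X{\left(h,l \right)} = \left(\frac{841}{25} + l\right)^{2}$ ($X{\left(h,l \right)} = \left(l + \frac{841}{25}\right)^{2} = \left(\frac{841}{25} + l\right)^{2}$)
$-183 + X{\left(5,p{\left(3 \right)} \right)} 101 = -183 + \frac{\left(841 + 25 \cdot 3\right)^{2}}{625} \cdot 101 = -183 + \frac{\left(841 + 75\right)^{2}}{625} \cdot 101 = -183 + \frac{916^{2}}{625} \cdot 101 = -183 + \frac{1}{625} \cdot 839056 \cdot 101 = -183 + \frac{839056}{625} \cdot 101 = -183 + \frac{84744656}{625} = \frac{84630281}{625}$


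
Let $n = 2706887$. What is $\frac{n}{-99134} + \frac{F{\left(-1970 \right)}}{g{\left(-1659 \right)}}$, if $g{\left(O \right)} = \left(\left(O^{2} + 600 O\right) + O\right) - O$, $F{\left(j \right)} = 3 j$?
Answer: $- \frac{32355538921}{1184807082} \approx -27.309$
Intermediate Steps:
$g{\left(O \right)} = O^{2} + 600 O$ ($g{\left(O \right)} = \left(O^{2} + 601 O\right) - O = O^{2} + 600 O$)
$\frac{n}{-99134} + \frac{F{\left(-1970 \right)}}{g{\left(-1659 \right)}} = \frac{2706887}{-99134} + \frac{3 \left(-1970\right)}{\left(-1659\right) \left(600 - 1659\right)} = 2706887 \left(- \frac{1}{99134}\right) - \frac{5910}{\left(-1659\right) \left(-1059\right)} = - \frac{2706887}{99134} - \frac{5910}{1756881} = - \frac{2706887}{99134} - \frac{1970}{585627} = - \frac{32355538921}{1184807082}$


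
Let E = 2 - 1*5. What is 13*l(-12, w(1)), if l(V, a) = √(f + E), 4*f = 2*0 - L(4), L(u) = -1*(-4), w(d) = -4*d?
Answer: 26*I ≈ 26.0*I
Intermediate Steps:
L(u) = 4
E = -3 (E = 2 - 5 = -3)
f = -1 (f = (2*0 - 1*4)/4 = (0 - 4)/4 = (¼)*(-4) = -1)
l(V, a) = 2*I (l(V, a) = √(-1 - 3) = √(-4) = 2*I)
13*l(-12, w(1)) = 13*(2*I) = 26*I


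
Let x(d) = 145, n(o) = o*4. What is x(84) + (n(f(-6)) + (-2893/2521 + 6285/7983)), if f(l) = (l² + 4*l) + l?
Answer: 1131299611/6708381 ≈ 168.64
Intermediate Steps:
f(l) = l² + 5*l
n(o) = 4*o
x(84) + (n(f(-6)) + (-2893/2521 + 6285/7983)) = 145 + (4*(-6*(5 - 6)) + (-2893/2521 + 6285/7983)) = 145 + (4*(-6*(-1)) + (-2893*1/2521 + 6285*(1/7983))) = 145 + (4*6 + (-2893/2521 + 2095/2661)) = 145 + (24 - 2416778/6708381) = 145 + 158584366/6708381 = 1131299611/6708381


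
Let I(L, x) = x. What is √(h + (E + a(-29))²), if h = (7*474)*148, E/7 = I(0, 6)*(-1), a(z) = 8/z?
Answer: 10*√4144879/29 ≈ 702.03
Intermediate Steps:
E = -42 (E = 7*(6*(-1)) = 7*(-6) = -42)
h = 491064 (h = 3318*148 = 491064)
√(h + (E + a(-29))²) = √(491064 + (-42 + 8/(-29))²) = √(491064 + (-42 + 8*(-1/29))²) = √(491064 + (-42 - 8/29)²) = √(491064 + (-1226/29)²) = √(491064 + 1503076/841) = √(414487900/841) = 10*√4144879/29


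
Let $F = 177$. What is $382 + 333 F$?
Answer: $59323$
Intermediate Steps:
$382 + 333 F = 382 + 333 \cdot 177 = 382 + 58941 = 59323$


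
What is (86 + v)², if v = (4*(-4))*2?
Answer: 2916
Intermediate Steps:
v = -32 (v = -16*2 = -32)
(86 + v)² = (86 - 32)² = 54² = 2916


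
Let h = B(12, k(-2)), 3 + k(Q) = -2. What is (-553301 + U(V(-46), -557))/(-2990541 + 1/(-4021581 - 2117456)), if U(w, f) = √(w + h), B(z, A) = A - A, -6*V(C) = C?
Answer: 3396735311137/18359041849018 - 6139037*√69/55077125547054 ≈ 0.18502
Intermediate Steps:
V(C) = -C/6
k(Q) = -5 (k(Q) = -3 - 2 = -5)
B(z, A) = 0
h = 0
U(w, f) = √w (U(w, f) = √(w + 0) = √w)
(-553301 + U(V(-46), -557))/(-2990541 + 1/(-4021581 - 2117456)) = (-553301 + √(-⅙*(-46)))/(-2990541 + 1/(-4021581 - 2117456)) = (-553301 + √(23/3))/(-2990541 + 1/(-6139037)) = (-553301 + √69/3)/(-2990541 - 1/6139037) = (-553301 + √69/3)/(-18359041849018/6139037) = (-553301 + √69/3)*(-6139037/18359041849018) = 3396735311137/18359041849018 - 6139037*√69/55077125547054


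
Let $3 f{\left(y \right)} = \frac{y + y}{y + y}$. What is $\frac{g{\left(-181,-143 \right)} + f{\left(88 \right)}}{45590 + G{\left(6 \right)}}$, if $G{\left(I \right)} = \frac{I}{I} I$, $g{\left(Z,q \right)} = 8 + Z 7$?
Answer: $- \frac{944}{34197} \approx -0.027605$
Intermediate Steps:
$g{\left(Z,q \right)} = 8 + 7 Z$
$G{\left(I \right)} = I$ ($G{\left(I \right)} = 1 I = I$)
$f{\left(y \right)} = \frac{1}{3}$ ($f{\left(y \right)} = \frac{\left(y + y\right) \frac{1}{y + y}}{3} = \frac{2 y \frac{1}{2 y}}{3} = \frac{1}{3} \cdot 1 = \frac{1}{3}$)
$\frac{g{\left(-181,-143 \right)} + f{\left(88 \right)}}{45590 + G{\left(6 \right)}} = \frac{\left(8 + 7 \left(-181\right)\right) + \frac{1}{3}}{45590 + 6} = \frac{\left(8 - 1267\right) + \frac{1}{3}}{45596} = \left(-1259 + \frac{1}{3}\right) \frac{1}{45596} = \left(- \frac{3776}{3}\right) \frac{1}{45596} = - \frac{944}{34197}$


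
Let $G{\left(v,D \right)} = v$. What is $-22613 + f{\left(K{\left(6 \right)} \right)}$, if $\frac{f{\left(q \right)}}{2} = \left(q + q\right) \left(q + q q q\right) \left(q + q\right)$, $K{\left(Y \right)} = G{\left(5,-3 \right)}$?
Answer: $3387$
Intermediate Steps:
$K{\left(Y \right)} = 5$
$f{\left(q \right)} = 8 q^{2} \left(q + q^{3}\right)$ ($f{\left(q \right)} = 2 \left(q + q\right) \left(q + q q q\right) \left(q + q\right) = 2 \cdot 2 q \left(q + q^{2} q\right) 2 q = 2 \cdot 2 q \left(q + q^{3}\right) 2 q = 2 \cdot 2 q 2 q \left(q + q^{3}\right) = 2 \cdot 4 q^{2} \left(q + q^{3}\right) = 8 q^{2} \left(q + q^{3}\right)$)
$-22613 + f{\left(K{\left(6 \right)} \right)} = -22613 + 8 \cdot 5^{3} \left(1 + 5^{2}\right) = -22613 + 8 \cdot 125 \left(1 + 25\right) = -22613 + 8 \cdot 125 \cdot 26 = -22613 + 26000 = 3387$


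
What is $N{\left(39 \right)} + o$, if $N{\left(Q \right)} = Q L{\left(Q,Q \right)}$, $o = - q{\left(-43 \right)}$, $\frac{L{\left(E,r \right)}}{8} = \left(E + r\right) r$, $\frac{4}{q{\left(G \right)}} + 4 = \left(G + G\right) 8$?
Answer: $\frac{164194993}{173} \approx 9.491 \cdot 10^{5}$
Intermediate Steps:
$q{\left(G \right)} = \frac{4}{-4 + 16 G}$ ($q{\left(G \right)} = \frac{4}{-4 + \left(G + G\right) 8} = \frac{4}{-4 + 2 G 8} = \frac{4}{-4 + 16 G}$)
$L{\left(E,r \right)} = 8 r \left(E + r\right)$ ($L{\left(E,r \right)} = 8 \left(E + r\right) r = 8 r \left(E + r\right)$)
$o = \frac{1}{173}$ ($o = - \frac{1}{-1 + 4 \left(-43\right)} = - \frac{1}{-1 - 172} = - \frac{1}{-173} = \left(-1\right) \left(- \frac{1}{173}\right) = \frac{1}{173} \approx 0.0057803$)
$N{\left(Q \right)} = 16 Q^{3}$ ($N{\left(Q \right)} = Q 8 Q \left(Q + Q\right) = Q 8 Q 2 Q = Q 16 Q^{2} = 16 Q^{3}$)
$N{\left(39 \right)} + o = 16 \cdot 39^{3} + \frac{1}{173} = 16 \cdot 59319 + \frac{1}{173} = 949104 + \frac{1}{173} = \frac{164194993}{173}$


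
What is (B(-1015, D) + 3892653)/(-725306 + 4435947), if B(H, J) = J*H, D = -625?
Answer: 411548/337331 ≈ 1.2200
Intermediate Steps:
B(H, J) = H*J
(B(-1015, D) + 3892653)/(-725306 + 4435947) = (-1015*(-625) + 3892653)/(-725306 + 4435947) = (634375 + 3892653)/3710641 = 4527028*(1/3710641) = 411548/337331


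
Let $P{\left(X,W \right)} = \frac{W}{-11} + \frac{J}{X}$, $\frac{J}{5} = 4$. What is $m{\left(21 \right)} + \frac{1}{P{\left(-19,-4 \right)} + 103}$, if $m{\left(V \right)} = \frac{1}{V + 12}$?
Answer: $\frac{28280}{705639} \approx 0.040077$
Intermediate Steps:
$J = 20$ ($J = 5 \cdot 4 = 20$)
$P{\left(X,W \right)} = \frac{20}{X} - \frac{W}{11}$ ($P{\left(X,W \right)} = \frac{W}{-11} + \frac{20}{X} = W \left(- \frac{1}{11}\right) + \frac{20}{X} = - \frac{W}{11} + \frac{20}{X} = \frac{20}{X} - \frac{W}{11}$)
$m{\left(V \right)} = \frac{1}{12 + V}$
$m{\left(21 \right)} + \frac{1}{P{\left(-19,-4 \right)} + 103} = \frac{1}{12 + 21} + \frac{1}{\left(\frac{20}{-19} - - \frac{4}{11}\right) + 103} = \frac{1}{33} + \frac{1}{\left(20 \left(- \frac{1}{19}\right) + \frac{4}{11}\right) + 103} = \frac{1}{33} + \frac{1}{\left(- \frac{20}{19} + \frac{4}{11}\right) + 103} = \frac{1}{33} + \frac{1}{- \frac{144}{209} + 103} = \frac{1}{33} + \frac{1}{\frac{21383}{209}} = \frac{1}{33} + \frac{209}{21383} = \frac{28280}{705639}$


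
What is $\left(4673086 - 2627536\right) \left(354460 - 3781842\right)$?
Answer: $-7010881250100$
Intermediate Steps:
$\left(4673086 - 2627536\right) \left(354460 - 3781842\right) = 2045550 \left(-3427382\right) = -7010881250100$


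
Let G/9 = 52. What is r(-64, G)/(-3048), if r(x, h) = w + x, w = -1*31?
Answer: 95/3048 ≈ 0.031168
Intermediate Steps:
G = 468 (G = 9*52 = 468)
w = -31
r(x, h) = -31 + x
r(-64, G)/(-3048) = (-31 - 64)/(-3048) = -95*(-1/3048) = 95/3048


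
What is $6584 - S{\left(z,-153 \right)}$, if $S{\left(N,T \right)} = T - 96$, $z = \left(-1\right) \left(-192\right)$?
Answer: $6833$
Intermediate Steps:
$z = 192$
$S{\left(N,T \right)} = -96 + T$
$6584 - S{\left(z,-153 \right)} = 6584 - \left(-96 - 153\right) = 6584 - -249 = 6584 + 249 = 6833$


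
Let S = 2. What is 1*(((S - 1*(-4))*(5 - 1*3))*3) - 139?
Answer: -103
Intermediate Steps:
1*(((S - 1*(-4))*(5 - 1*3))*3) - 139 = 1*(((2 - 1*(-4))*(5 - 1*3))*3) - 139 = 1*(((2 + 4)*(5 - 3))*3) - 139 = 1*((6*2)*3) - 139 = 1*(12*3) - 139 = 1*36 - 139 = 36 - 139 = -103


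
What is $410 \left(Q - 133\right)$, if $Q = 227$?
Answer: $38540$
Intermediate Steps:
$410 \left(Q - 133\right) = 410 \left(227 - 133\right) = 410 \cdot 94 = 38540$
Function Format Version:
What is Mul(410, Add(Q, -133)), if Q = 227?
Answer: 38540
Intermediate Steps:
Mul(410, Add(Q, -133)) = Mul(410, Add(227, -133)) = Mul(410, 94) = 38540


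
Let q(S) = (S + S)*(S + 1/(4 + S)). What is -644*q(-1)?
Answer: -2576/3 ≈ -858.67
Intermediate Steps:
q(S) = 2*S*(S + 1/(4 + S)) (q(S) = (2*S)*(S + 1/(4 + S)) = 2*S*(S + 1/(4 + S)))
-644*q(-1) = -1288*(-1)*(1 + (-1)² + 4*(-1))/(4 - 1) = -1288*(-1)*(1 + 1 - 4)/3 = -1288*(-1)*(-2)/3 = -644*4/3 = -2576/3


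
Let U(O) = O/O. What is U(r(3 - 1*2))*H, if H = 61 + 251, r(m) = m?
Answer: 312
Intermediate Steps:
U(O) = 1
H = 312
U(r(3 - 1*2))*H = 1*312 = 312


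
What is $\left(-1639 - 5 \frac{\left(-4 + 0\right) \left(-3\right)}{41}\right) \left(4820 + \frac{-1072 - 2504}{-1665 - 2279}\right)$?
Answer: $- \frac{159854936113}{20213} \approx -7.9085 \cdot 10^{6}$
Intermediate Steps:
$\left(-1639 - 5 \frac{\left(-4 + 0\right) \left(-3\right)}{41}\right) \left(4820 + \frac{-1072 - 2504}{-1665 - 2279}\right) = \left(-1639 - 5 \left(-4\right) \left(-3\right) \frac{1}{41}\right) \left(4820 - \frac{3576}{-3944}\right) = \left(-1639 - 5 \cdot 12 \cdot \frac{1}{41}\right) \left(4820 - - \frac{447}{493}\right) = \left(-1639 - \frac{60}{41}\right) \left(4820 + \frac{447}{493}\right) = \left(-1639 - \frac{60}{41}\right) \frac{2376707}{493} = \left(- \frac{67259}{41}\right) \frac{2376707}{493} = - \frac{159854936113}{20213}$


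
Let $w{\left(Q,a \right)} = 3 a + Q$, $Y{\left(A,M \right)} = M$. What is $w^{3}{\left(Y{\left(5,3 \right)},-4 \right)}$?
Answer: $-729$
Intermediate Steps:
$w{\left(Q,a \right)} = Q + 3 a$
$w^{3}{\left(Y{\left(5,3 \right)},-4 \right)} = \left(3 + 3 \left(-4\right)\right)^{3} = \left(3 - 12\right)^{3} = \left(-9\right)^{3} = -729$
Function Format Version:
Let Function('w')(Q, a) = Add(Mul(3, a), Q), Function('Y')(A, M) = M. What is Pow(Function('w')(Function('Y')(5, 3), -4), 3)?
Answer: -729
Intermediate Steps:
Function('w')(Q, a) = Add(Q, Mul(3, a))
Pow(Function('w')(Function('Y')(5, 3), -4), 3) = Pow(Add(3, Mul(3, -4)), 3) = Pow(Add(3, -12), 3) = Pow(-9, 3) = -729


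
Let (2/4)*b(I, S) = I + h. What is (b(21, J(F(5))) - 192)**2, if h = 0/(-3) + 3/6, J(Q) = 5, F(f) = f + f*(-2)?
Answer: 22201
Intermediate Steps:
F(f) = -f (F(f) = f - 2*f = -f)
h = 1/2 (h = 0*(-1/3) + 3*(1/6) = 0 + 1/2 = 1/2 ≈ 0.50000)
b(I, S) = 1 + 2*I (b(I, S) = 2*(I + 1/2) = 2*(1/2 + I) = 1 + 2*I)
(b(21, J(F(5))) - 192)**2 = ((1 + 2*21) - 192)**2 = ((1 + 42) - 192)**2 = (43 - 192)**2 = (-149)**2 = 22201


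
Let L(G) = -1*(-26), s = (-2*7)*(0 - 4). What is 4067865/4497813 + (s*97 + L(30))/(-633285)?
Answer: 283507647019/316488611745 ≈ 0.89579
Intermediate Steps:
s = 56 (s = -14*(-4) = 56)
L(G) = 26
4067865/4497813 + (s*97 + L(30))/(-633285) = 4067865/4497813 + (56*97 + 26)/(-633285) = 4067865*(1/4497813) + (5432 + 26)*(-1/633285) = 451985/499757 + 5458*(-1/633285) = 451985/499757 - 5458/633285 = 283507647019/316488611745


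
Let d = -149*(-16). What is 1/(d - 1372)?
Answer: 1/1012 ≈ 0.00098814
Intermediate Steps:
d = 2384
1/(d - 1372) = 1/(2384 - 1372) = 1/1012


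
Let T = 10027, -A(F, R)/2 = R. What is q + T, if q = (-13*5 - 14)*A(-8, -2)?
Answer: 9711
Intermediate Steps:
A(F, R) = -2*R
q = -316 (q = (-13*5 - 14)*(-2*(-2)) = (-65 - 14)*4 = -79*4 = -316)
q + T = -316 + 10027 = 9711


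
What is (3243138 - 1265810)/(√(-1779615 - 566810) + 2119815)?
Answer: 24656291496/26433046945 - 988664*I*√93857/449361798065 ≈ 0.93278 - 0.00067404*I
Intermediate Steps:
(3243138 - 1265810)/(√(-1779615 - 566810) + 2119815) = 1977328/(√(-2346425) + 2119815) = 1977328/(5*I*√93857 + 2119815) = 1977328/(2119815 + 5*I*√93857)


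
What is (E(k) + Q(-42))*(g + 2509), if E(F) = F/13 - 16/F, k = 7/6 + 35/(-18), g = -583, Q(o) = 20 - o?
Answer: 14461478/91 ≈ 1.5892e+5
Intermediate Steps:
k = -7/9 (k = 7*(⅙) + 35*(-1/18) = 7/6 - 35/18 = -7/9 ≈ -0.77778)
E(F) = -16/F + F/13 (E(F) = F*(1/13) - 16/F = F/13 - 16/F = -16/F + F/13)
(E(k) + Q(-42))*(g + 2509) = ((-16/(-7/9) + (1/13)*(-7/9)) + (20 - 1*(-42)))*(-583 + 2509) = ((-16*(-9/7) - 7/117) + (20 + 42))*1926 = ((144/7 - 7/117) + 62)*1926 = (16799/819 + 62)*1926 = (67577/819)*1926 = 14461478/91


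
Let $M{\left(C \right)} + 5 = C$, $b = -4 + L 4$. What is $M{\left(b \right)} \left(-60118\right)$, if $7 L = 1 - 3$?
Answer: $\frac{4268378}{7} \approx 6.0977 \cdot 10^{5}$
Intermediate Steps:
$L = - \frac{2}{7}$ ($L = \frac{1 - 3}{7} = \frac{1}{7} \left(-2\right) = - \frac{2}{7} \approx -0.28571$)
$b = - \frac{36}{7}$ ($b = -4 - \frac{8}{7} = - \frac{36}{7} \approx -5.1429$)
$M{\left(C \right)} = -5 + C$
$M{\left(b \right)} \left(-60118\right) = \left(-5 - \frac{36}{7}\right) \left(-60118\right) = \left(- \frac{71}{7}\right) \left(-60118\right) = \frac{4268378}{7}$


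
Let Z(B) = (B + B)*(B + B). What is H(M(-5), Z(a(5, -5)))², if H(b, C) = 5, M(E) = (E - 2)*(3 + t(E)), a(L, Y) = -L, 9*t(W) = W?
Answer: 25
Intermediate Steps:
t(W) = W/9
M(E) = (-2 + E)*(3 + E/9) (M(E) = (E - 2)*(3 + E/9) = (-2 + E)*(3 + E/9))
Z(B) = 4*B² (Z(B) = (2*B)*(2*B) = 4*B²)
H(M(-5), Z(a(5, -5)))² = 5² = 25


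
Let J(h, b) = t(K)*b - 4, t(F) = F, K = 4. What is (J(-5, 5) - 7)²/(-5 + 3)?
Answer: -81/2 ≈ -40.500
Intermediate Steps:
J(h, b) = -4 + 4*b (J(h, b) = 4*b - 4 = -4 + 4*b)
(J(-5, 5) - 7)²/(-5 + 3) = ((-4 + 4*5) - 7)²/(-5 + 3) = ((-4 + 20) - 7)²/(-2) = -(16 - 7)²/2 = -½*9² = -½*81 = -81/2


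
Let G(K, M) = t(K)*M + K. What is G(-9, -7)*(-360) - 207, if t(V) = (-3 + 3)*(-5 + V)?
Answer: 3033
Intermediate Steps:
t(V) = 0 (t(V) = 0*(-5 + V) = 0)
G(K, M) = K (G(K, M) = 0*M + K = 0 + K = K)
G(-9, -7)*(-360) - 207 = -9*(-360) - 207 = 3240 - 207 = 3033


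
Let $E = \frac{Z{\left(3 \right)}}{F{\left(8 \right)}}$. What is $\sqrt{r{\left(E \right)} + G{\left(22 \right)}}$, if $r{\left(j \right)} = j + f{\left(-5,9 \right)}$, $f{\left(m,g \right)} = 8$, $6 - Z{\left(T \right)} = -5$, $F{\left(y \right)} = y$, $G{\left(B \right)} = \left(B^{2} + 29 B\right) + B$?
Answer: $\frac{\sqrt{18454}}{4} \approx 33.961$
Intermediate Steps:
$G{\left(B \right)} = B^{2} + 30 B$
$Z{\left(T \right)} = 11$ ($Z{\left(T \right)} = 6 - -5 = 6 + 5 = 11$)
$E = \frac{11}{8} \approx 1.375$
$r{\left(j \right)} = 8 + j$ ($r{\left(j \right)} = j + 8 = 8 + j$)
$\sqrt{r{\left(E \right)} + G{\left(22 \right)}} = \sqrt{\left(8 + \frac{11}{8}\right) + 22 \left(30 + 22\right)} = \sqrt{\frac{75}{8} + 22 \cdot 52} = \sqrt{\frac{75}{8} + 1144} = \sqrt{\frac{9227}{8}} = \frac{\sqrt{18454}}{4}$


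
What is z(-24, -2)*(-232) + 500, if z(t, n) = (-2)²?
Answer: -428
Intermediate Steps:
z(t, n) = 4
z(-24, -2)*(-232) + 500 = 4*(-232) + 500 = -928 + 500 = -428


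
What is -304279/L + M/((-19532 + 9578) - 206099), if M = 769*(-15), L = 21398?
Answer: -65493564857/4623102094 ≈ -14.167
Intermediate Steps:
M = -11535
-304279/L + M/((-19532 + 9578) - 206099) = -304279/21398 - 11535/((-19532 + 9578) - 206099) = -304279*1/21398 - 11535/(-9954 - 206099) = -304279/21398 - 11535/(-216053) = -304279/21398 - 11535*(-1/216053) = -304279/21398 + 11535/216053 = -65493564857/4623102094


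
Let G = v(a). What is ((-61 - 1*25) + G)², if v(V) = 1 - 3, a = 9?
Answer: 7744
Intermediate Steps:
v(V) = -2
G = -2
((-61 - 1*25) + G)² = ((-61 - 1*25) - 2)² = ((-61 - 25) - 2)² = (-86 - 2)² = (-88)² = 7744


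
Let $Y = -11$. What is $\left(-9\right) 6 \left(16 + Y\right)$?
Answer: $-270$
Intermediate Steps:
$\left(-9\right) 6 \left(16 + Y\right) = \left(-9\right) 6 \left(16 - 11\right) = \left(-54\right) 5 = -270$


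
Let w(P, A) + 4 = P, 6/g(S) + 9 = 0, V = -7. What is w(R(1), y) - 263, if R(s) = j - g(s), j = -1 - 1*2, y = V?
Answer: -808/3 ≈ -269.33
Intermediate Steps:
g(S) = -⅔ (g(S) = 6/(-9 + 0) = 6/(-9) = 6*(-⅑) = -⅔)
y = -7
j = -3 (j = -1 - 2 = -3)
R(s) = -7/3 (R(s) = -3 - 1*(-⅔) = -3 + ⅔ = -7/3)
w(P, A) = -4 + P
w(R(1), y) - 263 = (-4 - 7/3) - 263 = -19/3 - 263 = -808/3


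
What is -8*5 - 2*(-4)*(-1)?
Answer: -48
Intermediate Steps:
-8*5 - 2*(-4)*(-1) = -40 + 8*(-1) = -40 - 8 = -48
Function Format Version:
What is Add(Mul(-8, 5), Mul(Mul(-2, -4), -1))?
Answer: -48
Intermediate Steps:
Add(Mul(-8, 5), Mul(Mul(-2, -4), -1)) = Add(-40, Mul(8, -1)) = Add(-40, -8) = -48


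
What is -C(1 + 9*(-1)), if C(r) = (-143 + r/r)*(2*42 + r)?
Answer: 10792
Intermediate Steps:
C(r) = -11928 - 142*r (C(r) = (-143 + 1)*(84 + r) = -142*(84 + r) = -11928 - 142*r)
-C(1 + 9*(-1)) = -(-11928 - 142*(1 + 9*(-1))) = -(-11928 - 142*(1 - 9)) = -(-11928 - 142*(-8)) = -(-11928 + 1136) = -1*(-10792) = 10792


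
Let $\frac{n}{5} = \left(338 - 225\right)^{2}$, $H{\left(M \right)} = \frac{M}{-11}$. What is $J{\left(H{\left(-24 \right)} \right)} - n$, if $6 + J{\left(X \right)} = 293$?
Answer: $-63558$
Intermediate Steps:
$H{\left(M \right)} = - \frac{M}{11}$ ($H{\left(M \right)} = M \left(- \frac{1}{11}\right) = - \frac{M}{11}$)
$J{\left(X \right)} = 287$ ($J{\left(X \right)} = -6 + 293 = 287$)
$n = 63845$ ($n = 5 \left(338 - 225\right)^{2} = 5 \cdot 113^{2} = 5 \cdot 12769 = 63845$)
$J{\left(H{\left(-24 \right)} \right)} - n = 287 - 63845 = -63558$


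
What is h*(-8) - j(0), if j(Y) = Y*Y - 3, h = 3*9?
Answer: -213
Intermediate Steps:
h = 27
j(Y) = -3 + Y² (j(Y) = Y² - 3 = -3 + Y²)
h*(-8) - j(0) = 27*(-8) - (-3 + 0²) = -216 - (-3 + 0) = -216 - 1*(-3) = -216 + 3 = -213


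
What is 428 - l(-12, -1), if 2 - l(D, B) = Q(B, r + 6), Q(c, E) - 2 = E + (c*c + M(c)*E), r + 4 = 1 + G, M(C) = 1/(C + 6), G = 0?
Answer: 2163/5 ≈ 432.60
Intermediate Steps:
M(C) = 1/(6 + C)
r = -3 (r = -4 + (1 + 0) = -4 + 1 = -3)
Q(c, E) = 2 + E + c**2 + E/(6 + c) (Q(c, E) = 2 + (E + (c*c + E/(6 + c))) = 2 + (E + (c**2 + E/(6 + c))) = 2 + (E + c**2 + E/(6 + c)) = 2 + E + c**2 + E/(6 + c))
l(D, B) = 2 - (3 + (5 + B**2)*(6 + B))/(6 + B) (l(D, B) = 2 - ((-3 + 6) + (6 + B)*(2 + (-3 + 6) + B**2))/(6 + B) = 2 - (3 + (6 + B)*(2 + 3 + B**2))/(6 + B) = 2 - (3 + (6 + B)*(5 + B**2))/(6 + B) = 2 - (3 + (5 + B**2)*(6 + B))/(6 + B))
428 - l(-12, -1) = 428 - (-3 + (-3 - 1*(-1)**2)*(6 - 1))/(6 - 1) = 428 - (-3 + (-3 - 1*1)*5)/5 = 428 - (-3 + (-3 - 1)*5)/5 = 428 - (-3 - 4*5)/5 = 428 - (-3 - 20)/5 = 428 - (-23)/5 = 428 - 1*(-23/5) = 428 + 23/5 = 2163/5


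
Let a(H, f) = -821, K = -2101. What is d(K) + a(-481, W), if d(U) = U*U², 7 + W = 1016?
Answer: -9274237122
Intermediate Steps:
W = 1009 (W = -7 + 1016 = 1009)
d(U) = U³
d(K) + a(-481, W) = (-2101)³ - 821 = -9274236301 - 821 = -9274237122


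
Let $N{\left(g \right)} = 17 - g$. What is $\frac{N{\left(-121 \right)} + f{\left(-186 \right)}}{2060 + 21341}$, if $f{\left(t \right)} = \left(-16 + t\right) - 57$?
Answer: $- \frac{121}{23401} \approx -0.0051707$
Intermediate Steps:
$f{\left(t \right)} = -73 + t$
$\frac{N{\left(-121 \right)} + f{\left(-186 \right)}}{2060 + 21341} = \frac{\left(17 - -121\right) - 259}{2060 + 21341} = \frac{\left(17 + 121\right) - 259}{23401} = \left(138 - 259\right) \frac{1}{23401} = \left(-121\right) \frac{1}{23401} = - \frac{121}{23401}$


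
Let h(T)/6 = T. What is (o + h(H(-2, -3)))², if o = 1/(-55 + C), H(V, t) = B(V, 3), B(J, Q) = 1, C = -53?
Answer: 418609/11664 ≈ 35.889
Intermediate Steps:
H(V, t) = 1
h(T) = 6*T
o = -1/108 (o = 1/(-55 - 53) = 1/(-108) = -1/108 ≈ -0.0092593)
(o + h(H(-2, -3)))² = (-1/108 + 6*1)² = (-1/108 + 6)² = (647/108)² = 418609/11664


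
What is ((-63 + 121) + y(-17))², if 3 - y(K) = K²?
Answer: 51984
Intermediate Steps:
y(K) = 3 - K²
((-63 + 121) + y(-17))² = ((-63 + 121) + (3 - 1*(-17)²))² = (58 + (3 - 1*289))² = (58 + (3 - 289))² = (58 - 286)² = (-228)² = 51984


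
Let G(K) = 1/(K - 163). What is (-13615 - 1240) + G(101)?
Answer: -921011/62 ≈ -14855.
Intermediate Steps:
G(K) = 1/(-163 + K)
(-13615 - 1240) + G(101) = (-13615 - 1240) + 1/(-163 + 101) = -14855 + 1/(-62) = -14855 - 1/62 = -921011/62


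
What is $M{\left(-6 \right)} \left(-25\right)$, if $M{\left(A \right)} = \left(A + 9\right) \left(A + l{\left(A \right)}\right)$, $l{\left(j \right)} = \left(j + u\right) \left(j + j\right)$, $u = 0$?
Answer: $-4950$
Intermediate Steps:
$l{\left(j \right)} = 2 j^{2}$ ($l{\left(j \right)} = \left(j + 0\right) \left(j + j\right) = j 2 j = 2 j^{2}$)
$M{\left(A \right)} = \left(9 + A\right) \left(A + 2 A^{2}\right)$ ($M{\left(A \right)} = \left(A + 9\right) \left(A + 2 A^{2}\right) = \left(9 + A\right) \left(A + 2 A^{2}\right)$)
$M{\left(-6 \right)} \left(-25\right) = - 6 \left(9 + 2 \left(-6\right)^{2} + 19 \left(-6\right)\right) \left(-25\right) = - 6 \left(9 + 2 \cdot 36 - 114\right) \left(-25\right) = - 6 \left(9 + 72 - 114\right) \left(-25\right) = \left(-6\right) \left(-33\right) \left(-25\right) = 198 \left(-25\right) = -4950$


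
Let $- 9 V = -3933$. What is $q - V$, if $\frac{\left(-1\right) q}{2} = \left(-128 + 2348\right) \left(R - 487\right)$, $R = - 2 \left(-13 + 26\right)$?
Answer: $2277283$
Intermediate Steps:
$R = -26$ ($R = \left(-2\right) 13 = -26$)
$V = 437$ ($V = \left(- \frac{1}{9}\right) \left(-3933\right) = 437$)
$q = 2277720$ ($q = - 2 \left(-128 + 2348\right) \left(-26 - 487\right) = - 2 \cdot 2220 \left(-513\right) = \left(-2\right) \left(-1138860\right) = 2277720$)
$q - V = 2277720 - 437 = 2277283$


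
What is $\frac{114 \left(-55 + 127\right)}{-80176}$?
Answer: $- \frac{513}{5011} \approx -0.10237$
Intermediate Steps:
$\frac{114 \left(-55 + 127\right)}{-80176} = 114 \cdot 72 \left(- \frac{1}{80176}\right) = 8208 \left(- \frac{1}{80176}\right) = - \frac{513}{5011}$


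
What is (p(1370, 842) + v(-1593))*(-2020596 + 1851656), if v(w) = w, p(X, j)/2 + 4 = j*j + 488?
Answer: -239439168820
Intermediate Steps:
p(X, j) = 968 + 2*j**2 (p(X, j) = -8 + 2*(j*j + 488) = -8 + 2*(j**2 + 488) = -8 + 2*(488 + j**2) = -8 + (976 + 2*j**2) = 968 + 2*j**2)
(p(1370, 842) + v(-1593))*(-2020596 + 1851656) = ((968 + 2*842**2) - 1593)*(-2020596 + 1851656) = ((968 + 2*708964) - 1593)*(-168940) = ((968 + 1417928) - 1593)*(-168940) = (1418896 - 1593)*(-168940) = 1417303*(-168940) = -239439168820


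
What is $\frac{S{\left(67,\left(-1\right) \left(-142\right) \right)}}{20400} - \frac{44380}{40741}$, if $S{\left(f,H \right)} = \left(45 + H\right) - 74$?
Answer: $- \frac{900748267}{831116400} \approx -1.0838$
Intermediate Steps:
$S{\left(f,H \right)} = -29 + H$
$\frac{S{\left(67,\left(-1\right) \left(-142\right) \right)}}{20400} - \frac{44380}{40741} = \frac{-29 - -142}{20400} - \frac{44380}{40741} = \left(-29 + 142\right) \frac{1}{20400} - \frac{44380}{40741} = 113 \cdot \frac{1}{20400} - \frac{44380}{40741} = \frac{113}{20400} - \frac{44380}{40741} = - \frac{900748267}{831116400}$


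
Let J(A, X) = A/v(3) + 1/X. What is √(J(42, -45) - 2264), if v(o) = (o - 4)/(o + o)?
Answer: I*√566105/15 ≈ 50.16*I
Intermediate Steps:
v(o) = (-4 + o)/(2*o) (v(o) = (-4 + o)/((2*o)) = (-4 + o)*(1/(2*o)) = (-4 + o)/(2*o))
J(A, X) = 1/X - 6*A (J(A, X) = A/(((½)*(-4 + 3)/3)) + 1/X = A/(((½)*(⅓)*(-1))) + 1/X = A/(-⅙) + 1/X = A*(-6) + 1/X = -6*A + 1/X = 1/X - 6*A)
√(J(42, -45) - 2264) = √((1/(-45) - 6*42) - 2264) = √((-1/45 - 252) - 2264) = √(-11341/45 - 2264) = √(-113221/45) = I*√566105/15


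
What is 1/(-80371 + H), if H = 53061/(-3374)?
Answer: -3374/271224815 ≈ -1.2440e-5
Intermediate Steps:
H = -53061/3374 (H = 53061*(-1/3374) = -53061/3374 ≈ -15.726)
1/(-80371 + H) = 1/(-80371 - 53061/3374) = 1/(-271224815/3374) = -3374/271224815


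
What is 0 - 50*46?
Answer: -2300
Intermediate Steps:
0 - 50*46 = 0 - 2300 = -2300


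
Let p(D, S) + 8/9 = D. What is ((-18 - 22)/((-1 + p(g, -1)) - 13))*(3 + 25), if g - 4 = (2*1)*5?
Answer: 1260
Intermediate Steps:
g = 14 (g = 4 + (2*1)*5 = 4 + 2*5 = 4 + 10 = 14)
p(D, S) = -8/9 + D
((-18 - 22)/((-1 + p(g, -1)) - 13))*(3 + 25) = ((-18 - 22)/((-1 + (-8/9 + 14)) - 13))*(3 + 25) = -40/((-1 + 118/9) - 13)*28 = -40/(109/9 - 13)*28 = -40/(-8/9)*28 = -40*(-9/8)*28 = 45*28 = 1260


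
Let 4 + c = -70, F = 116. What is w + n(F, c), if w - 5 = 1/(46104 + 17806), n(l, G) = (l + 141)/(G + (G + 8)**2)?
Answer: 346185563/68415655 ≈ 5.0600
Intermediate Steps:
c = -74 (c = -4 - 70 = -74)
n(l, G) = (141 + l)/(G + (8 + G)**2)
w = 319551/63910 (w = 5 + 1/(46104 + 17806) = 5 + 1/63910 = 319551/63910 ≈ 5.0000)
w + n(F, c) = 319551/63910 + (141 + 116)/(-74 + (8 - 74)**2) = 319551/63910 + 257/(-74 + (-66)**2) = 319551/63910 + 257/(-74 + 4356) = 319551/63910 + 257/4282 = 346185563/68415655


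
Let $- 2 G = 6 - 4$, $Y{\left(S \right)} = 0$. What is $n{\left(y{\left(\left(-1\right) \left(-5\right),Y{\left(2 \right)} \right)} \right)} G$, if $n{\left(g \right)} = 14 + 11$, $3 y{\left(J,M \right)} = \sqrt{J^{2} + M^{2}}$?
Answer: $-25$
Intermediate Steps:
$y{\left(J,M \right)} = \frac{\sqrt{J^{2} + M^{2}}}{3}$
$n{\left(g \right)} = 25$
$G = -1$ ($G = - \frac{6 - 4}{2} = \left(- \frac{1}{2}\right) 2 = -1$)
$n{\left(y{\left(\left(-1\right) \left(-5\right),Y{\left(2 \right)} \right)} \right)} G = 25 \left(-1\right) = -25$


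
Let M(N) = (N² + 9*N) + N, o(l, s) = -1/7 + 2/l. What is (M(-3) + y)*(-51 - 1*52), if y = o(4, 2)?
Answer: 29767/14 ≈ 2126.2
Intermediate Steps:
o(l, s) = -⅐ + 2/l (o(l, s) = -1*⅐ + 2/l = -⅐ + 2/l)
y = 5/14 (y = (⅐)*(14 - 1*4)/4 = (⅐)*(¼)*(14 - 4) = (⅐)*(¼)*10 = 5/14 ≈ 0.35714)
M(N) = N² + 10*N
(M(-3) + y)*(-51 - 1*52) = (-3*(10 - 3) + 5/14)*(-51 - 1*52) = (-3*7 + 5/14)*(-51 - 52) = (-21 + 5/14)*(-103) = -289/14*(-103) = 29767/14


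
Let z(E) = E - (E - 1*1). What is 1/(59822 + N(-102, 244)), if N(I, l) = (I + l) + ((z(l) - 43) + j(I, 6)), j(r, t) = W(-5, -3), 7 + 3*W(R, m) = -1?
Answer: 3/179758 ≈ 1.6689e-5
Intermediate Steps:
W(R, m) = -8/3 (W(R, m) = -7/3 + (⅓)*(-1) = -7/3 - ⅓ = -8/3)
j(r, t) = -8/3
z(E) = 1 (z(E) = E - (E - 1) = E - (-1 + E) = E + (1 - E) = 1)
N(I, l) = -134/3 + I + l (N(I, l) = (I + l) + ((1 - 43) - 8/3) = (I + l) + (-42 - 8/3) = (I + l) - 134/3 = -134/3 + I + l)
1/(59822 + N(-102, 244)) = 1/(59822 + (-134/3 - 102 + 244)) = 1/(59822 + 292/3) = 1/(179758/3) = 3/179758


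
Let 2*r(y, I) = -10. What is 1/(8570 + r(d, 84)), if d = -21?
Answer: 1/8565 ≈ 0.00011675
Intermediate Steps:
r(y, I) = -5 (r(y, I) = (½)*(-10) = -5)
1/(8570 + r(d, 84)) = 1/(8570 - 5) = 1/8565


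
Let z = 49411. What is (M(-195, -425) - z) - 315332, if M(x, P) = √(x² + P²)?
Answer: -364743 + 5*√8746 ≈ -3.6428e+5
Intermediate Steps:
M(x, P) = √(P² + x²)
(M(-195, -425) - z) - 315332 = (√((-425)² + (-195)²) - 1*49411) - 315332 = (√(180625 + 38025) - 49411) - 315332 = (√218650 - 49411) - 315332 = (5*√8746 - 49411) - 315332 = (-49411 + 5*√8746) - 315332 = -364743 + 5*√8746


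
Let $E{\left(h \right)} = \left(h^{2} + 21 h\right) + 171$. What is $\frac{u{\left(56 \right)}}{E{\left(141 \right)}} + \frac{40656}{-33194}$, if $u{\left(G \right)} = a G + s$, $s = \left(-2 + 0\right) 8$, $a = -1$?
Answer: $- \frac{7444496}{6062647} \approx -1.2279$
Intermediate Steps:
$E{\left(h \right)} = 171 + h^{2} + 21 h$
$s = -16$ ($s = \left(-2\right) 8 = -16$)
$u{\left(G \right)} = -16 - G$ ($u{\left(G \right)} = - G - 16 = -16 - G$)
$\frac{u{\left(56 \right)}}{E{\left(141 \right)}} + \frac{40656}{-33194} = \frac{-16 - 56}{171 + 141^{2} + 21 \cdot 141} + \frac{40656}{-33194} = \frac{-16 - 56}{171 + 19881 + 2961} + 40656 \left(- \frac{1}{33194}\right) = - \frac{72}{23013} - \frac{2904}{2371} = \left(-72\right) \frac{1}{23013} - \frac{2904}{2371} = - \frac{8}{2557} - \frac{2904}{2371} = - \frac{7444496}{6062647}$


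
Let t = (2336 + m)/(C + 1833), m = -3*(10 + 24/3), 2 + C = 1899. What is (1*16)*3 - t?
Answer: 88379/1865 ≈ 47.388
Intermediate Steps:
C = 1897 (C = -2 + 1899 = 1897)
m = -54 (m = -3*(10 + 24*(1/3)) = -3*(10 + 8) = -3*18 = -54)
t = 1141/1865 (t = (2336 - 54)/(1897 + 1833) = 2282/3730 = 2282*(1/3730) = 1141/1865 ≈ 0.61180)
(1*16)*3 - t = (1*16)*3 - 1*1141/1865 = 16*3 - 1141/1865 = 48 - 1141/1865 = 88379/1865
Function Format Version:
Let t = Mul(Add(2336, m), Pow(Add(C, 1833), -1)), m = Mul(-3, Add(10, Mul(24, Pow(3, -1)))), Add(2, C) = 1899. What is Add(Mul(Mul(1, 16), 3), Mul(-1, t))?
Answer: Rational(88379, 1865) ≈ 47.388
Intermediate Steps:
C = 1897 (C = Add(-2, 1899) = 1897)
m = -54 (m = Mul(-3, Add(10, Mul(24, Rational(1, 3)))) = Mul(-3, Add(10, 8)) = Mul(-3, 18) = -54)
t = Rational(1141, 1865) (t = Mul(Add(2336, -54), Pow(Add(1897, 1833), -1)) = Mul(2282, Pow(3730, -1)) = Mul(2282, Rational(1, 3730)) = Rational(1141, 1865) ≈ 0.61180)
Add(Mul(Mul(1, 16), 3), Mul(-1, t)) = Add(Mul(Mul(1, 16), 3), Mul(-1, Rational(1141, 1865))) = Add(Mul(16, 3), Rational(-1141, 1865)) = Add(48, Rational(-1141, 1865)) = Rational(88379, 1865)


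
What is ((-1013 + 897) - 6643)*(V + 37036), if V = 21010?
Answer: -392332914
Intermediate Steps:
((-1013 + 897) - 6643)*(V + 37036) = ((-1013 + 897) - 6643)*(21010 + 37036) = (-116 - 6643)*58046 = -6759*58046 = -392332914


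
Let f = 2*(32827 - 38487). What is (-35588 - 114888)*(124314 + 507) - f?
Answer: -18782553476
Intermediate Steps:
f = -11320 (f = 2*(-5660) = -11320)
(-35588 - 114888)*(124314 + 507) - f = (-35588 - 114888)*(124314 + 507) - 1*(-11320) = -150476*124821 + 11320 = -18782564796 + 11320 = -18782553476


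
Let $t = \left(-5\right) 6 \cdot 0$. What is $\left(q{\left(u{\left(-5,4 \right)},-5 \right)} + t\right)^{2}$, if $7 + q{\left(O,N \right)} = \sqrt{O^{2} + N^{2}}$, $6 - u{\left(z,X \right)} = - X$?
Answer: $174 - 70 \sqrt{5} \approx 17.475$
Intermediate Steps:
$t = 0$ ($t = \left(-30\right) 0 = 0$)
$u{\left(z,X \right)} = 6 + X$ ($u{\left(z,X \right)} = 6 - - X = 6 + X$)
$q{\left(O,N \right)} = -7 + \sqrt{N^{2} + O^{2}}$ ($q{\left(O,N \right)} = -7 + \sqrt{O^{2} + N^{2}} = -7 + \sqrt{N^{2} + O^{2}}$)
$\left(q{\left(u{\left(-5,4 \right)},-5 \right)} + t\right)^{2} = \left(\left(-7 + \sqrt{\left(-5\right)^{2} + \left(6 + 4\right)^{2}}\right) + 0\right)^{2} = \left(\left(-7 + \sqrt{25 + 10^{2}}\right) + 0\right)^{2} = \left(\left(-7 + \sqrt{25 + 100}\right) + 0\right)^{2} = \left(\left(-7 + \sqrt{125}\right) + 0\right)^{2} = \left(\left(-7 + 5 \sqrt{5}\right) + 0\right)^{2} = \left(-7 + 5 \sqrt{5}\right)^{2}$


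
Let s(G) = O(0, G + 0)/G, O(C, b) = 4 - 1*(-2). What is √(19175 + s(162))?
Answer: √1553178/9 ≈ 138.47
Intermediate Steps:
O(C, b) = 6 (O(C, b) = 4 + 2 = 6)
s(G) = 6/G
√(19175 + s(162)) = √(19175 + 6/162) = √(19175 + 6*(1/162)) = √(19175 + 1/27) = √(517726/27) = √1553178/9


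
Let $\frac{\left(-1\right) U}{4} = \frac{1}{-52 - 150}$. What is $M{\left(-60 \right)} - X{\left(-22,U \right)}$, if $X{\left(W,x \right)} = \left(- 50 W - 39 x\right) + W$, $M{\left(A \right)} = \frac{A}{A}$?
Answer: $- \frac{108699}{101} \approx -1076.2$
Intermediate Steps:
$M{\left(A \right)} = 1$
$U = \frac{2}{101}$ ($U = - \frac{4}{-52 - 150} = - \frac{4}{-202} = \left(-4\right) \left(- \frac{1}{202}\right) = \frac{2}{101} \approx 0.019802$)
$X{\left(W,x \right)} = - 49 W - 39 x$
$M{\left(-60 \right)} - X{\left(-22,U \right)} = 1 - \left(\left(-49\right) \left(-22\right) - \frac{78}{101}\right) = 1 - \left(1078 - \frac{78}{101}\right) = 1 - \frac{108800}{101} = - \frac{108699}{101}$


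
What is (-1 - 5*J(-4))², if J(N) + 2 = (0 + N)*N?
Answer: 5041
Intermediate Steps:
J(N) = -2 + N² (J(N) = -2 + (0 + N)*N = -2 + N*N = -2 + N²)
(-1 - 5*J(-4))² = (-1 - 5*(-2 + (-4)²))² = (-1 - 5*(-2 + 16))² = (-1 - 5*14)² = (-1 - 70)² = (-71)² = 5041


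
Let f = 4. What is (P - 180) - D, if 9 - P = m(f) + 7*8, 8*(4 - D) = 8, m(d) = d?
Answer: -234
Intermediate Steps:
D = 3 (D = 4 - ⅛*8 = 4 - 1 = 3)
P = -51 (P = 9 - (4 + 7*8) = 9 - (4 + 56) = 9 - 1*60 = 9 - 60 = -51)
(P - 180) - D = (-51 - 180) - 1*3 = -231 - 3 = -234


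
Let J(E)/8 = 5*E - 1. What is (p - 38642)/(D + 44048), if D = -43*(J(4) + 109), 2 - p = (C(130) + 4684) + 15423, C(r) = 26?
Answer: -4521/2525 ≈ -1.7905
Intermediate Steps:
J(E) = -8 + 40*E (J(E) = 8*(5*E - 1) = 8*(-1 + 5*E) = -8 + 40*E)
p = -20131 (p = 2 - ((26 + 4684) + 15423) = 2 - (4710 + 15423) = 2 - 1*20133 = 2 - 20133 = -20131)
D = -11223 (D = -43*((-8 + 40*4) + 109) = -43*((-8 + 160) + 109) = -43*(152 + 109) = -43*261 = -11223)
(p - 38642)/(D + 44048) = (-20131 - 38642)/(-11223 + 44048) = -58773/32825 = -58773*1/32825 = -4521/2525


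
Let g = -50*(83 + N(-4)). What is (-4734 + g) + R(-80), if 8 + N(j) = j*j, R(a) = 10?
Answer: -9274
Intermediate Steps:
N(j) = -8 + j² (N(j) = -8 + j*j = -8 + j²)
g = -4550 (g = -50*(83 + (-8 + (-4)²)) = -50*(83 + (-8 + 16)) = -50*(83 + 8) = -50*91 = -4550)
(-4734 + g) + R(-80) = (-4734 - 4550) + 10 = -9284 + 10 = -9274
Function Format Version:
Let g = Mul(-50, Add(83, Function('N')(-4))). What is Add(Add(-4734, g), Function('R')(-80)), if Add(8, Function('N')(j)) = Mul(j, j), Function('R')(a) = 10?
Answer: -9274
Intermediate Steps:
Function('N')(j) = Add(-8, Pow(j, 2)) (Function('N')(j) = Add(-8, Mul(j, j)) = Add(-8, Pow(j, 2)))
g = -4550 (g = Mul(-50, Add(83, Add(-8, Pow(-4, 2)))) = Mul(-50, Add(83, Add(-8, 16))) = Mul(-50, Add(83, 8)) = Mul(-50, 91) = -4550)
Add(Add(-4734, g), Function('R')(-80)) = Add(Add(-4734, -4550), 10) = Add(-9284, 10) = -9274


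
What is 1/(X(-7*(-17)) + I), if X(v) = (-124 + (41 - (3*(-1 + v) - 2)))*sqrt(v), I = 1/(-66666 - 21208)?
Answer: 87874/173878652913795899 - 3359000346060*sqrt(119)/173878652913795899 ≈ -0.00021074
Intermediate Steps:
I = -1/87874 (I = 1/(-87874) = -1/87874 ≈ -1.1380e-5)
X(v) = sqrt(v)*(-78 - 3*v) (X(v) = (-124 + (41 - ((-3 + 3*v) - 2)))*sqrt(v) = (-124 + (41 - (-5 + 3*v)))*sqrt(v) = (-124 + (41 + (5 - 3*v)))*sqrt(v) = (-124 + (46 - 3*v))*sqrt(v) = (-78 - 3*v)*sqrt(v) = sqrt(v)*(-78 - 3*v))
1/(X(-7*(-17)) + I) = 1/(3*sqrt(-7*(-17))*(-26 - (-7)*(-17)) - 1/87874) = 1/(3*sqrt(119)*(-26 - 1*119) - 1/87874) = 1/(3*sqrt(119)*(-26 - 119) - 1/87874) = 1/(3*sqrt(119)*(-145) - 1/87874) = 1/(-435*sqrt(119) - 1/87874) = 1/(-1/87874 - 435*sqrt(119))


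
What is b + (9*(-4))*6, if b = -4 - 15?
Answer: -235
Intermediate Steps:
b = -19
b + (9*(-4))*6 = -19 + (9*(-4))*6 = -19 - 36*6 = -19 - 216 = -235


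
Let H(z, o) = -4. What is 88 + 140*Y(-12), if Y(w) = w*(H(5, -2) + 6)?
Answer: -3272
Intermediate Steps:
Y(w) = 2*w (Y(w) = w*(-4 + 6) = w*2 = 2*w)
88 + 140*Y(-12) = 88 + 140*(2*(-12)) = 88 + 140*(-24) = 88 - 3360 = -3272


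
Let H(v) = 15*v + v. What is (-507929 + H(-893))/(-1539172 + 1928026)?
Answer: -522217/388854 ≈ -1.3430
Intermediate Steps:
H(v) = 16*v
(-507929 + H(-893))/(-1539172 + 1928026) = (-507929 + 16*(-893))/(-1539172 + 1928026) = (-507929 - 14288)/388854 = -522217*1/388854 = -522217/388854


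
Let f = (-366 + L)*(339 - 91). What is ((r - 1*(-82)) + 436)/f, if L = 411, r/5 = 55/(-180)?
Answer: 18593/401760 ≈ 0.046279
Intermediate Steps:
r = -55/36 (r = 5*(55/(-180)) = 5*(55*(-1/180)) = 5*(-11/36) = -55/36 ≈ -1.5278)
f = 11160 (f = (-366 + 411)*(339 - 91) = 45*248 = 11160)
((r - 1*(-82)) + 436)/f = ((-55/36 - 1*(-82)) + 436)/11160 = ((-55/36 + 82) + 436)*(1/11160) = (2897/36 + 436)*(1/11160) = (18593/36)*(1/11160) = 18593/401760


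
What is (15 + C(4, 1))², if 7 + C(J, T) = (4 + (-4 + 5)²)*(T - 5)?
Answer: 144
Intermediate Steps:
C(J, T) = -32 + 5*T (C(J, T) = -7 + (4 + (-4 + 5)²)*(T - 5) = -7 + (4 + 1²)*(-5 + T) = -7 + (4 + 1)*(-5 + T) = -7 + 5*(-5 + T) = -7 + (-25 + 5*T) = -32 + 5*T)
(15 + C(4, 1))² = (15 + (-32 + 5*1))² = (15 + (-32 + 5))² = (15 - 27)² = (-12)² = 144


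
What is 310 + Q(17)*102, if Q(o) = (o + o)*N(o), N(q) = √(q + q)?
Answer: 310 + 3468*√34 ≈ 20532.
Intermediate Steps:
N(q) = √2*√q (N(q) = √(2*q) = √2*√q)
Q(o) = 2*√2*o^(3/2) (Q(o) = (o + o)*(√2*√o) = (2*o)*(√2*√o) = 2*√2*o^(3/2))
310 + Q(17)*102 = 310 + (2*√2*17^(3/2))*102 = 310 + (2*√2*(17*√17))*102 = 310 + (34*√34)*102 = 310 + 3468*√34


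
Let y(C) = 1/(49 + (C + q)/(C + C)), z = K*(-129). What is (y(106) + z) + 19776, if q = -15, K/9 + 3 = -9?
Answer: 353226344/10479 ≈ 33708.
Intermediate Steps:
K = -108 (K = -27 + 9*(-9) = -27 - 81 = -108)
z = 13932 (z = -108*(-129) = 13932)
y(C) = 1/(49 + (-15 + C)/(2*C)) (y(C) = 1/(49 + (C - 15)/(C + C)) = 1/(49 + (-15 + C)/((2*C))) = 1/(49 + (-15 + C)*(1/(2*C))) = 1/(49 + (-15 + C)/(2*C)))
(y(106) + z) + 19776 = ((⅔)*106/(-5 + 33*106) + 13932) + 19776 = ((⅔)*106/(-5 + 3498) + 13932) + 19776 = ((⅔)*106/3493 + 13932) + 19776 = ((⅔)*106*(1/3493) + 13932) + 19776 = (212/10479 + 13932) + 19776 = 145993640/10479 + 19776 = 353226344/10479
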